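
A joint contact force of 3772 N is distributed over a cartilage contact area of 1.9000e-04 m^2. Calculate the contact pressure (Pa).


P = F / A
P = 3772 / 1.9000e-04
P = 1.9853e+07


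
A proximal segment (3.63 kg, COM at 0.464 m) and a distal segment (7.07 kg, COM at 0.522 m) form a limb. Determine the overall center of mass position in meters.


COM = (m1*x1 + m2*x2) / (m1 + m2)
COM = (3.63*0.464 + 7.07*0.522) / (3.63 + 7.07)
Numerator = 5.3749
Denominator = 10.7000
COM = 0.5023


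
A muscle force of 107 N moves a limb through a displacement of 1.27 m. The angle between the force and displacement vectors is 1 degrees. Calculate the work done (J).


W = F * d * cos(theta)
theta = 1 deg = 0.0175 rad
cos(theta) = 0.9998
W = 107 * 1.27 * 0.9998
W = 135.8693


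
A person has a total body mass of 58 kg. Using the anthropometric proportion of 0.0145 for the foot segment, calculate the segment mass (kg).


m_segment = body_mass * fraction
m_segment = 58 * 0.0145
m_segment = 0.8410


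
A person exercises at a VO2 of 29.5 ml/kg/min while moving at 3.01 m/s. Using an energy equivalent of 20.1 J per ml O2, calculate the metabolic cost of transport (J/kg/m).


Power per kg = VO2 * 20.1 / 60
Power per kg = 29.5 * 20.1 / 60 = 9.8825 W/kg
Cost = power_per_kg / speed
Cost = 9.8825 / 3.01
Cost = 3.2832


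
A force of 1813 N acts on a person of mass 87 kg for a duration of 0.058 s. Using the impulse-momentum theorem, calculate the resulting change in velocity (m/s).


J = F * dt = 1813 * 0.058 = 105.1540 N*s
delta_v = J / m
delta_v = 105.1540 / 87
delta_v = 1.2087


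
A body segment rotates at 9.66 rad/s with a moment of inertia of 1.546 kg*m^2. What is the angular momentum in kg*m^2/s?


L = I * omega
L = 1.546 * 9.66
L = 14.9344


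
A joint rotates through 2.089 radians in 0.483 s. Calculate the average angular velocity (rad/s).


omega = delta_theta / delta_t
omega = 2.089 / 0.483
omega = 4.3251


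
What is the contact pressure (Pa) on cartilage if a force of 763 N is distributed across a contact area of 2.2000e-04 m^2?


P = F / A
P = 763 / 2.2000e-04
P = 3.4682e+06


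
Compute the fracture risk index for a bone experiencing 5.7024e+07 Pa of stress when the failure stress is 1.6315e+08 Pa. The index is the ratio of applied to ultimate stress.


FRI = applied / ultimate
FRI = 5.7024e+07 / 1.6315e+08
FRI = 0.3495


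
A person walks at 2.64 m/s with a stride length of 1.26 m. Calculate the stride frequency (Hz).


f = v / stride_length
f = 2.64 / 1.26
f = 2.0952


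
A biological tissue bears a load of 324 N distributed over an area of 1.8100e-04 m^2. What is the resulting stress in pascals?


stress = F / A
stress = 324 / 1.8100e-04
stress = 1.7901e+06


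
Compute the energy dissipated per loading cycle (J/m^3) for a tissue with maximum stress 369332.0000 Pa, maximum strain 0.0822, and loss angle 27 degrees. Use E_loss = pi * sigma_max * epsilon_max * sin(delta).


E_loss = pi * sigma_max * epsilon_max * sin(delta)
delta = 27 deg = 0.4712 rad
sin(delta) = 0.4540
E_loss = pi * 369332.0000 * 0.0822 * 0.4540
E_loss = 43299.7504


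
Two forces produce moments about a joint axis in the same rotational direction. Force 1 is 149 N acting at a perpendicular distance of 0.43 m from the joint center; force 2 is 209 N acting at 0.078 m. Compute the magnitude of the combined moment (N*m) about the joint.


M = F1 * d1 + F2 * d2
M = 149 * 0.43 + 209 * 0.078
M = 64.0700 + 16.3020
M = 80.3720


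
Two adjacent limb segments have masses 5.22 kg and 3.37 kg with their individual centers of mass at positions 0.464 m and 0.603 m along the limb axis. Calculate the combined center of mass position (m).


COM = (m1*x1 + m2*x2) / (m1 + m2)
COM = (5.22*0.464 + 3.37*0.603) / (5.22 + 3.37)
Numerator = 4.4542
Denominator = 8.5900
COM = 0.5185


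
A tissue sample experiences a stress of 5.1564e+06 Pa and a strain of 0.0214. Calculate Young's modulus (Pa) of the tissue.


E = stress / strain
E = 5.1564e+06 / 0.0214
E = 2.4095e+08


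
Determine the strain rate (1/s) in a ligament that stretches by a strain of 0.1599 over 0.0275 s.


strain_rate = delta_strain / delta_t
strain_rate = 0.1599 / 0.0275
strain_rate = 5.8145


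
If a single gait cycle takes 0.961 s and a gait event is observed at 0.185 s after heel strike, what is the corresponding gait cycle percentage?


pct = (event_time / cycle_time) * 100
pct = (0.185 / 0.961) * 100
ratio = 0.1925
pct = 19.2508


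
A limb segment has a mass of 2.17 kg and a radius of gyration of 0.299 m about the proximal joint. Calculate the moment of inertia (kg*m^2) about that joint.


I = m * k^2
I = 2.17 * 0.299^2
k^2 = 0.0894
I = 0.1940


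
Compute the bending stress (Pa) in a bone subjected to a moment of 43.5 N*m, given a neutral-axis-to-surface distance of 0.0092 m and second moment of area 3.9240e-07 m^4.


sigma = M * c / I
sigma = 43.5 * 0.0092 / 3.9240e-07
M * c = 0.4002
sigma = 1.0199e+06


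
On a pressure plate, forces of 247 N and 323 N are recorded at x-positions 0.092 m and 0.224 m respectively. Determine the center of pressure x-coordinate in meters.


COP_x = (F1*x1 + F2*x2) / (F1 + F2)
COP_x = (247*0.092 + 323*0.224) / (247 + 323)
Numerator = 95.0760
Denominator = 570
COP_x = 0.1668


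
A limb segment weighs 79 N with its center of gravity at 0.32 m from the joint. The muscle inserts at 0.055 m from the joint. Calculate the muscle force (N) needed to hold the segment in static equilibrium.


F_muscle = W * d_load / d_muscle
F_muscle = 79 * 0.32 / 0.055
Numerator = 25.2800
F_muscle = 459.6364


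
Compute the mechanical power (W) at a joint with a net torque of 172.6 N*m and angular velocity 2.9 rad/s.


P = M * omega
P = 172.6 * 2.9
P = 500.5400


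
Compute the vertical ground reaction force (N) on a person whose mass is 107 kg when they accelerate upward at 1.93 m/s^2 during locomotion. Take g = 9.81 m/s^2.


GRF = m * (g + a)
GRF = 107 * (9.81 + 1.93)
GRF = 107 * 11.7400
GRF = 1256.1800


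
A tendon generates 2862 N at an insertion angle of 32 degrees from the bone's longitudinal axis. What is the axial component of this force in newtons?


F_eff = F_tendon * cos(theta)
theta = 32 deg = 0.5585 rad
cos(theta) = 0.8480
F_eff = 2862 * 0.8480
F_eff = 2427.1137


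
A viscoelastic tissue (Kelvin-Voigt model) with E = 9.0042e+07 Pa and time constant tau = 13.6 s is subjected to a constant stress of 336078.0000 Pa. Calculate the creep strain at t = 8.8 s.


epsilon(t) = (sigma/E) * (1 - exp(-t/tau))
sigma/E = 336078.0000 / 9.0042e+07 = 0.0037
exp(-t/tau) = exp(-8.8 / 13.6) = 0.5236
epsilon = 0.0037 * (1 - 0.5236)
epsilon = 0.0018


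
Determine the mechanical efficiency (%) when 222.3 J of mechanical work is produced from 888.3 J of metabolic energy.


eta = (W_mech / E_meta) * 100
eta = (222.3 / 888.3) * 100
ratio = 0.2503
eta = 25.0253


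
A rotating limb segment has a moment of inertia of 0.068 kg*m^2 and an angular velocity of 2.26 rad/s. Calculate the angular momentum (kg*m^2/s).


L = I * omega
L = 0.068 * 2.26
L = 0.1537


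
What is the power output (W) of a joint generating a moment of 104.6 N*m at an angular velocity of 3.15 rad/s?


P = M * omega
P = 104.6 * 3.15
P = 329.4900


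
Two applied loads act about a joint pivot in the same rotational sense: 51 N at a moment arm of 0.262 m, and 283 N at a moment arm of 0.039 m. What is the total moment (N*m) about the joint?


M = F1 * d1 + F2 * d2
M = 51 * 0.262 + 283 * 0.039
M = 13.3620 + 11.0370
M = 24.3990


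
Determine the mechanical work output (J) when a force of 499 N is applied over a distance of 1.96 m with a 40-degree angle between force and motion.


W = F * d * cos(theta)
theta = 40 deg = 0.6981 rad
cos(theta) = 0.7660
W = 499 * 1.96 * 0.7660
W = 749.2221


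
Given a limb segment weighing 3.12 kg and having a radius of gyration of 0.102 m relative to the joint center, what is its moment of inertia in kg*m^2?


I = m * k^2
I = 3.12 * 0.102^2
k^2 = 0.0104
I = 0.0325


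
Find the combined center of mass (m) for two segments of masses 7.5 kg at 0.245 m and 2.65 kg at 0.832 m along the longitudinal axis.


COM = (m1*x1 + m2*x2) / (m1 + m2)
COM = (7.5*0.245 + 2.65*0.832) / (7.5 + 2.65)
Numerator = 4.0423
Denominator = 10.1500
COM = 0.3983


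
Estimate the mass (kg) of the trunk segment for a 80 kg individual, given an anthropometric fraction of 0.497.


m_segment = body_mass * fraction
m_segment = 80 * 0.497
m_segment = 39.7600


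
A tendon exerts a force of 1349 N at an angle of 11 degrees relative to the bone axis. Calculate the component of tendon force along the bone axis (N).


F_eff = F_tendon * cos(theta)
theta = 11 deg = 0.1920 rad
cos(theta) = 0.9816
F_eff = 1349 * 0.9816
F_eff = 1324.2151


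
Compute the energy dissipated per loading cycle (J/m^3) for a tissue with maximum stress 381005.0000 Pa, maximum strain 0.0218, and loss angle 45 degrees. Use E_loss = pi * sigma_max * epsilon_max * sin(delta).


E_loss = pi * sigma_max * epsilon_max * sin(delta)
delta = 45 deg = 0.7854 rad
sin(delta) = 0.7071
E_loss = pi * 381005.0000 * 0.0218 * 0.7071
E_loss = 18451.0907


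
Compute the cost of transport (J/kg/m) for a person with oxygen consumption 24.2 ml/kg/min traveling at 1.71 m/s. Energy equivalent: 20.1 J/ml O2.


Power per kg = VO2 * 20.1 / 60
Power per kg = 24.2 * 20.1 / 60 = 8.1070 W/kg
Cost = power_per_kg / speed
Cost = 8.1070 / 1.71
Cost = 4.7409


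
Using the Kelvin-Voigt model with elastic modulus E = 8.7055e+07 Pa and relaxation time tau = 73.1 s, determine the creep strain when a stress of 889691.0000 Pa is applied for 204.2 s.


epsilon(t) = (sigma/E) * (1 - exp(-t/tau))
sigma/E = 889691.0000 / 8.7055e+07 = 0.0102
exp(-t/tau) = exp(-204.2 / 73.1) = 0.0612
epsilon = 0.0102 * (1 - 0.0612)
epsilon = 0.0096


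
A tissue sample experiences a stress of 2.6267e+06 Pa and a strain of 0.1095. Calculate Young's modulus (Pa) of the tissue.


E = stress / strain
E = 2.6267e+06 / 0.1095
E = 2.3988e+07


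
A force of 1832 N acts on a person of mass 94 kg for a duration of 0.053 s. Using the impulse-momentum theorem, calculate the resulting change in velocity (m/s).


J = F * dt = 1832 * 0.053 = 97.0960 N*s
delta_v = J / m
delta_v = 97.0960 / 94
delta_v = 1.0329


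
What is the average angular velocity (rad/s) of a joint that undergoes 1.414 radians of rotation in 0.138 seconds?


omega = delta_theta / delta_t
omega = 1.414 / 0.138
omega = 10.2464


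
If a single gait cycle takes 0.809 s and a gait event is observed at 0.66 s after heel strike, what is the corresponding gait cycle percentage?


pct = (event_time / cycle_time) * 100
pct = (0.66 / 0.809) * 100
ratio = 0.8158
pct = 81.5822


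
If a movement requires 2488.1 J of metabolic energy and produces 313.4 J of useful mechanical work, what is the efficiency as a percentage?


eta = (W_mech / E_meta) * 100
eta = (313.4 / 2488.1) * 100
ratio = 0.1260
eta = 12.5960


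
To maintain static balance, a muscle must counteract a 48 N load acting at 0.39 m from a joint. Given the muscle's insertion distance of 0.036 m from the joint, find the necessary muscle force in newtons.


F_muscle = W * d_load / d_muscle
F_muscle = 48 * 0.39 / 0.036
Numerator = 18.7200
F_muscle = 520.0000


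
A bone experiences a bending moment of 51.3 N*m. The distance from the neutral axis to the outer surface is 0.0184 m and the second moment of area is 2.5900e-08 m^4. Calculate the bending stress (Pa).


sigma = M * c / I
sigma = 51.3 * 0.0184 / 2.5900e-08
M * c = 0.9439
sigma = 3.6445e+07


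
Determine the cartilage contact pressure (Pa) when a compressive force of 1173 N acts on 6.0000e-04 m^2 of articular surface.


P = F / A
P = 1173 / 6.0000e-04
P = 1.9550e+06


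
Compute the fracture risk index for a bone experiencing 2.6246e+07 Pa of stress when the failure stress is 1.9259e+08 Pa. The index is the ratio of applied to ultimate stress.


FRI = applied / ultimate
FRI = 2.6246e+07 / 1.9259e+08
FRI = 0.1363


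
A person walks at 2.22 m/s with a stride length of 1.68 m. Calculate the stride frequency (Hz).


f = v / stride_length
f = 2.22 / 1.68
f = 1.3214


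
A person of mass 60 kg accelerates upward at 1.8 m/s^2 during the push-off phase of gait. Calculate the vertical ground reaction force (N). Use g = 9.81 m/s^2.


GRF = m * (g + a)
GRF = 60 * (9.81 + 1.8)
GRF = 60 * 11.6100
GRF = 696.6000


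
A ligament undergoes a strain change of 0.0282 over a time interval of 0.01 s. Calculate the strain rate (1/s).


strain_rate = delta_strain / delta_t
strain_rate = 0.0282 / 0.01
strain_rate = 2.8200


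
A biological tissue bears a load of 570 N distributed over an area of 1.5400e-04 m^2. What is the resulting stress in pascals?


stress = F / A
stress = 570 / 1.5400e-04
stress = 3.7013e+06


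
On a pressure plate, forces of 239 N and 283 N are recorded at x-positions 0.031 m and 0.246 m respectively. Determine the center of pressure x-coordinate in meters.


COP_x = (F1*x1 + F2*x2) / (F1 + F2)
COP_x = (239*0.031 + 283*0.246) / (239 + 283)
Numerator = 77.0270
Denominator = 522
COP_x = 0.1476


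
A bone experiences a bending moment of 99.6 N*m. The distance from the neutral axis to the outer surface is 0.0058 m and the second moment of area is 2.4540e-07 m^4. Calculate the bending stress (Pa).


sigma = M * c / I
sigma = 99.6 * 0.0058 / 2.4540e-07
M * c = 0.5777
sigma = 2.3540e+06


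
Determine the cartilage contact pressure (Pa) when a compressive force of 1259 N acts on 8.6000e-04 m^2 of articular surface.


P = F / A
P = 1259 / 8.6000e-04
P = 1.4640e+06


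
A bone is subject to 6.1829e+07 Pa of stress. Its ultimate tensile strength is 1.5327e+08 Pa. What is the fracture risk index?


FRI = applied / ultimate
FRI = 6.1829e+07 / 1.5327e+08
FRI = 0.4034


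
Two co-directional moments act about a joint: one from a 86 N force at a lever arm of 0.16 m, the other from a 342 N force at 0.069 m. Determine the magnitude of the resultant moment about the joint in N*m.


M = F1 * d1 + F2 * d2
M = 86 * 0.16 + 342 * 0.069
M = 13.7600 + 23.5980
M = 37.3580


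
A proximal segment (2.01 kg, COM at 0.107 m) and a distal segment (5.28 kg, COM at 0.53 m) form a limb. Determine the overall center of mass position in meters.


COM = (m1*x1 + m2*x2) / (m1 + m2)
COM = (2.01*0.107 + 5.28*0.53) / (2.01 + 5.28)
Numerator = 3.0135
Denominator = 7.2900
COM = 0.4134


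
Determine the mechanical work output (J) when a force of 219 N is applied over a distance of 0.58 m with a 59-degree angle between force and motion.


W = F * d * cos(theta)
theta = 59 deg = 1.0297 rad
cos(theta) = 0.5150
W = 219 * 0.58 * 0.5150
W = 65.4201


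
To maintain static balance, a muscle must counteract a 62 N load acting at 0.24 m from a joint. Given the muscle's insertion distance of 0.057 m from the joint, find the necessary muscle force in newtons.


F_muscle = W * d_load / d_muscle
F_muscle = 62 * 0.24 / 0.057
Numerator = 14.8800
F_muscle = 261.0526


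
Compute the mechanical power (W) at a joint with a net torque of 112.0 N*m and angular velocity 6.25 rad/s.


P = M * omega
P = 112.0 * 6.25
P = 700.0000


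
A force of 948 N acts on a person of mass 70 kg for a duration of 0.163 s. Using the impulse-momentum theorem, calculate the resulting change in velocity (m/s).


J = F * dt = 948 * 0.163 = 154.5240 N*s
delta_v = J / m
delta_v = 154.5240 / 70
delta_v = 2.2075


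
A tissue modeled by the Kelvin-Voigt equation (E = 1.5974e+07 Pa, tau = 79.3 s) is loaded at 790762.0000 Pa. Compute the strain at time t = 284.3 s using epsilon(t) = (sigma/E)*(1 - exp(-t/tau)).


epsilon(t) = (sigma/E) * (1 - exp(-t/tau))
sigma/E = 790762.0000 / 1.5974e+07 = 0.0495
exp(-t/tau) = exp(-284.3 / 79.3) = 0.0277
epsilon = 0.0495 * (1 - 0.0277)
epsilon = 0.0481


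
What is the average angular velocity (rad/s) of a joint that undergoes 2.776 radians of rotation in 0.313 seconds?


omega = delta_theta / delta_t
omega = 2.776 / 0.313
omega = 8.8690


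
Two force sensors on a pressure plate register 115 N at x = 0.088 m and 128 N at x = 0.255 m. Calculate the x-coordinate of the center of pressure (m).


COP_x = (F1*x1 + F2*x2) / (F1 + F2)
COP_x = (115*0.088 + 128*0.255) / (115 + 128)
Numerator = 42.7600
Denominator = 243
COP_x = 0.1760


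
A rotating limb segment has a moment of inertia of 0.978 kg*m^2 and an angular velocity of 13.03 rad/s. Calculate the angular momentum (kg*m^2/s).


L = I * omega
L = 0.978 * 13.03
L = 12.7433


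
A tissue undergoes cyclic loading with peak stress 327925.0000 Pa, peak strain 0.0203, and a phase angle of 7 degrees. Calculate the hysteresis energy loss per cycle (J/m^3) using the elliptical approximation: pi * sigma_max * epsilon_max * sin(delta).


E_loss = pi * sigma_max * epsilon_max * sin(delta)
delta = 7 deg = 0.1222 rad
sin(delta) = 0.1219
E_loss = pi * 327925.0000 * 0.0203 * 0.1219
E_loss = 2548.6776


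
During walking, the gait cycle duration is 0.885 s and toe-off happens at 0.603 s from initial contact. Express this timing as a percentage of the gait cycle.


pct = (event_time / cycle_time) * 100
pct = (0.603 / 0.885) * 100
ratio = 0.6814
pct = 68.1356


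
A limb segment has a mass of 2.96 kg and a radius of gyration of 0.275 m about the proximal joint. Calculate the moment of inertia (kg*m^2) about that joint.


I = m * k^2
I = 2.96 * 0.275^2
k^2 = 0.0756
I = 0.2239


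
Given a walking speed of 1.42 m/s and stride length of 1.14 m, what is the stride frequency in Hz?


f = v / stride_length
f = 1.42 / 1.14
f = 1.2456


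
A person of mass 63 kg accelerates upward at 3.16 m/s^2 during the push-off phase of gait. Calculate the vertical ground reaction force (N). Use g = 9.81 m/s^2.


GRF = m * (g + a)
GRF = 63 * (9.81 + 3.16)
GRF = 63 * 12.9700
GRF = 817.1100


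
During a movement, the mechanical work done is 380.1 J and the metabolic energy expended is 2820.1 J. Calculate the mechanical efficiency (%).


eta = (W_mech / E_meta) * 100
eta = (380.1 / 2820.1) * 100
ratio = 0.1348
eta = 13.4782


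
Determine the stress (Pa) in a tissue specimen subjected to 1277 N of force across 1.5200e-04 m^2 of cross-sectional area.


stress = F / A
stress = 1277 / 1.5200e-04
stress = 8.4013e+06


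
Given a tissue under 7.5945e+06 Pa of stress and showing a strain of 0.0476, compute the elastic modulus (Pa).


E = stress / strain
E = 7.5945e+06 / 0.0476
E = 1.5955e+08


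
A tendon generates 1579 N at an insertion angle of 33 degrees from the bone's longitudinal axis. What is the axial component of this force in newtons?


F_eff = F_tendon * cos(theta)
theta = 33 deg = 0.5760 rad
cos(theta) = 0.8387
F_eff = 1579 * 0.8387
F_eff = 1324.2608


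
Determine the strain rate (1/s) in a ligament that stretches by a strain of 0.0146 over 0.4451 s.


strain_rate = delta_strain / delta_t
strain_rate = 0.0146 / 0.4451
strain_rate = 0.0328


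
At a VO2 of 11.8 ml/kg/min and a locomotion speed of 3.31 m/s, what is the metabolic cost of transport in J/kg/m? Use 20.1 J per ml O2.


Power per kg = VO2 * 20.1 / 60
Power per kg = 11.8 * 20.1 / 60 = 3.9530 W/kg
Cost = power_per_kg / speed
Cost = 3.9530 / 3.31
Cost = 1.1943


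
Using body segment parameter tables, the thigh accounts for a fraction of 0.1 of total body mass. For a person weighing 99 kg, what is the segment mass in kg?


m_segment = body_mass * fraction
m_segment = 99 * 0.1
m_segment = 9.9000


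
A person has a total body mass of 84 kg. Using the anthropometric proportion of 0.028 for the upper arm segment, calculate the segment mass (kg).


m_segment = body_mass * fraction
m_segment = 84 * 0.028
m_segment = 2.3520


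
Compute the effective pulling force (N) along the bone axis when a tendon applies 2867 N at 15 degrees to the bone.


F_eff = F_tendon * cos(theta)
theta = 15 deg = 0.2618 rad
cos(theta) = 0.9659
F_eff = 2867 * 0.9659
F_eff = 2769.3093


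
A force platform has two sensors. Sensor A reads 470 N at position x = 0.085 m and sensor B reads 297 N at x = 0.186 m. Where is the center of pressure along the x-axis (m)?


COP_x = (F1*x1 + F2*x2) / (F1 + F2)
COP_x = (470*0.085 + 297*0.186) / (470 + 297)
Numerator = 95.1920
Denominator = 767
COP_x = 0.1241


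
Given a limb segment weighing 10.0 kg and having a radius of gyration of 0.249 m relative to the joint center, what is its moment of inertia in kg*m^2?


I = m * k^2
I = 10.0 * 0.249^2
k^2 = 0.0620
I = 0.6200


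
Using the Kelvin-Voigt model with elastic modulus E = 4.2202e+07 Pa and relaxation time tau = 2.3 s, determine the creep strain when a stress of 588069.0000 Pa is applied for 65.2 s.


epsilon(t) = (sigma/E) * (1 - exp(-t/tau))
sigma/E = 588069.0000 / 4.2202e+07 = 0.0139
exp(-t/tau) = exp(-65.2 / 2.3) = 4.8831e-13
epsilon = 0.0139 * (1 - 4.8831e-13)
epsilon = 0.0139


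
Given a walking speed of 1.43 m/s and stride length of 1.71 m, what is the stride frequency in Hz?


f = v / stride_length
f = 1.43 / 1.71
f = 0.8363


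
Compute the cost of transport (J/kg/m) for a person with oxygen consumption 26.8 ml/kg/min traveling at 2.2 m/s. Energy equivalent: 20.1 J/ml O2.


Power per kg = VO2 * 20.1 / 60
Power per kg = 26.8 * 20.1 / 60 = 8.9780 W/kg
Cost = power_per_kg / speed
Cost = 8.9780 / 2.2
Cost = 4.0809


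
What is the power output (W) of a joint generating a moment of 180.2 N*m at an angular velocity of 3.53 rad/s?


P = M * omega
P = 180.2 * 3.53
P = 636.1060


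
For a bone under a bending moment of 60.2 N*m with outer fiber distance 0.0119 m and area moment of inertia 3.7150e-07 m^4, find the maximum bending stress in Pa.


sigma = M * c / I
sigma = 60.2 * 0.0119 / 3.7150e-07
M * c = 0.7164
sigma = 1.9283e+06


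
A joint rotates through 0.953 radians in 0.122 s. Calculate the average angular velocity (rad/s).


omega = delta_theta / delta_t
omega = 0.953 / 0.122
omega = 7.8115


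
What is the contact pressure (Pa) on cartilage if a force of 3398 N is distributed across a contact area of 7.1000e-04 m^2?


P = F / A
P = 3398 / 7.1000e-04
P = 4.7859e+06


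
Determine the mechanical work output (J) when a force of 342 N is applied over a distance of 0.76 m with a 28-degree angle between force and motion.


W = F * d * cos(theta)
theta = 28 deg = 0.4887 rad
cos(theta) = 0.8829
W = 342 * 0.76 * 0.8829
W = 229.4957


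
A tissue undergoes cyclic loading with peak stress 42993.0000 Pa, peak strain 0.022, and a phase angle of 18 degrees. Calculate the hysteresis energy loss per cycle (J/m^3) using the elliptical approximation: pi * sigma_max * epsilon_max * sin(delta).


E_loss = pi * sigma_max * epsilon_max * sin(delta)
delta = 18 deg = 0.3142 rad
sin(delta) = 0.3090
E_loss = pi * 42993.0000 * 0.022 * 0.3090
E_loss = 918.2325


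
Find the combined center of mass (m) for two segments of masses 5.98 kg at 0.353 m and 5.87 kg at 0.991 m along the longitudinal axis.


COM = (m1*x1 + m2*x2) / (m1 + m2)
COM = (5.98*0.353 + 5.87*0.991) / (5.98 + 5.87)
Numerator = 7.9281
Denominator = 11.8500
COM = 0.6690


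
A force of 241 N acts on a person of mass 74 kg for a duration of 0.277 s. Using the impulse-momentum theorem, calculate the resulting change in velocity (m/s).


J = F * dt = 241 * 0.277 = 66.7570 N*s
delta_v = J / m
delta_v = 66.7570 / 74
delta_v = 0.9021


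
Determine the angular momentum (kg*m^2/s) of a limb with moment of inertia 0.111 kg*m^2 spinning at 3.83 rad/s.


L = I * omega
L = 0.111 * 3.83
L = 0.4251


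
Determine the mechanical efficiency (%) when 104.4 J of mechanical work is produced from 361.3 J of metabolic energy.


eta = (W_mech / E_meta) * 100
eta = (104.4 / 361.3) * 100
ratio = 0.2890
eta = 28.8957


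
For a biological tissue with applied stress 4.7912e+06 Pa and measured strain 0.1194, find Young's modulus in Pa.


E = stress / strain
E = 4.7912e+06 / 0.1194
E = 4.0127e+07


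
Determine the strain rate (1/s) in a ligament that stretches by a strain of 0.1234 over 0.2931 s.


strain_rate = delta_strain / delta_t
strain_rate = 0.1234 / 0.2931
strain_rate = 0.4210


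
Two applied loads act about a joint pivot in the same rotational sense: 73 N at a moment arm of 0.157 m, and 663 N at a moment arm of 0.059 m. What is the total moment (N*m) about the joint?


M = F1 * d1 + F2 * d2
M = 73 * 0.157 + 663 * 0.059
M = 11.4610 + 39.1170
M = 50.5780


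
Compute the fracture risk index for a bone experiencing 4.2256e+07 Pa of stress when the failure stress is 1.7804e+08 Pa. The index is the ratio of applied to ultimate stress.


FRI = applied / ultimate
FRI = 4.2256e+07 / 1.7804e+08
FRI = 0.2373


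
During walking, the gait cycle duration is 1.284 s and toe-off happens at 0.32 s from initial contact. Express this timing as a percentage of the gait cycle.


pct = (event_time / cycle_time) * 100
pct = (0.32 / 1.284) * 100
ratio = 0.2492
pct = 24.9221


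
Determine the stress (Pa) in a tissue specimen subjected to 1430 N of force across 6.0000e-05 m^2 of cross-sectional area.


stress = F / A
stress = 1430 / 6.0000e-05
stress = 2.3833e+07


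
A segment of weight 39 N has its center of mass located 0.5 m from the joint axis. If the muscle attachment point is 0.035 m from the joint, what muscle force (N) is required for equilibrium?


F_muscle = W * d_load / d_muscle
F_muscle = 39 * 0.5 / 0.035
Numerator = 19.5000
F_muscle = 557.1429


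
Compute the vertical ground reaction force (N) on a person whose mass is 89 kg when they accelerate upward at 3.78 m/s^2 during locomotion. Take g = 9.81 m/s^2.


GRF = m * (g + a)
GRF = 89 * (9.81 + 3.78)
GRF = 89 * 13.5900
GRF = 1209.5100


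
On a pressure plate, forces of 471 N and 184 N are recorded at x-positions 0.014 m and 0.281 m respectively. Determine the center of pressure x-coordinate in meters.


COP_x = (F1*x1 + F2*x2) / (F1 + F2)
COP_x = (471*0.014 + 184*0.281) / (471 + 184)
Numerator = 58.2980
Denominator = 655
COP_x = 0.0890


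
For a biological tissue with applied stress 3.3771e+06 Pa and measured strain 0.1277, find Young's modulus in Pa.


E = stress / strain
E = 3.3771e+06 / 0.1277
E = 2.6446e+07


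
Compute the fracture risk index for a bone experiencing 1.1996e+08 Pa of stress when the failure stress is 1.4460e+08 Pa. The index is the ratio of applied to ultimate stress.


FRI = applied / ultimate
FRI = 1.1996e+08 / 1.4460e+08
FRI = 0.8296


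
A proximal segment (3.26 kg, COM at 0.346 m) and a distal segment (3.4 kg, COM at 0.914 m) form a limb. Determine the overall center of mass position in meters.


COM = (m1*x1 + m2*x2) / (m1 + m2)
COM = (3.26*0.346 + 3.4*0.914) / (3.26 + 3.4)
Numerator = 4.2356
Denominator = 6.6600
COM = 0.6360


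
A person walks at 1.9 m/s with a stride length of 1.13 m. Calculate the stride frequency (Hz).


f = v / stride_length
f = 1.9 / 1.13
f = 1.6814


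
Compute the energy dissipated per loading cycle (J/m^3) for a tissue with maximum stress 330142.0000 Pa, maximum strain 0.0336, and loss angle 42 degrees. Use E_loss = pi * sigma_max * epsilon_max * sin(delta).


E_loss = pi * sigma_max * epsilon_max * sin(delta)
delta = 42 deg = 0.7330 rad
sin(delta) = 0.6691
E_loss = pi * 330142.0000 * 0.0336 * 0.6691
E_loss = 23318.5114


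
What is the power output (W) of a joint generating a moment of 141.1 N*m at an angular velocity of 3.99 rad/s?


P = M * omega
P = 141.1 * 3.99
P = 562.9890


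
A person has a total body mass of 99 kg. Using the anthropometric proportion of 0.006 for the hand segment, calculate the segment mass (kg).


m_segment = body_mass * fraction
m_segment = 99 * 0.006
m_segment = 0.5940


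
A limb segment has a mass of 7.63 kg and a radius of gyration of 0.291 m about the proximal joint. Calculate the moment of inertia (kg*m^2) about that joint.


I = m * k^2
I = 7.63 * 0.291^2
k^2 = 0.0847
I = 0.6461


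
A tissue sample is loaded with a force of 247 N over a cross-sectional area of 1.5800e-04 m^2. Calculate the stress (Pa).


stress = F / A
stress = 247 / 1.5800e-04
stress = 1.5633e+06


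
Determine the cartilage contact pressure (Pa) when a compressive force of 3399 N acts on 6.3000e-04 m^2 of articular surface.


P = F / A
P = 3399 / 6.3000e-04
P = 5.3952e+06


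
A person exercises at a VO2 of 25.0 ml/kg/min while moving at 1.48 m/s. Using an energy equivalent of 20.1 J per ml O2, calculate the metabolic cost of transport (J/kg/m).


Power per kg = VO2 * 20.1 / 60
Power per kg = 25.0 * 20.1 / 60 = 8.3750 W/kg
Cost = power_per_kg / speed
Cost = 8.3750 / 1.48
Cost = 5.6588


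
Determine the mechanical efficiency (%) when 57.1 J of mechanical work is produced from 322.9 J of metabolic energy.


eta = (W_mech / E_meta) * 100
eta = (57.1 / 322.9) * 100
ratio = 0.1768
eta = 17.6835


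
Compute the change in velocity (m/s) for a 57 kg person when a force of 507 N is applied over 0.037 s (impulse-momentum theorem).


J = F * dt = 507 * 0.037 = 18.7590 N*s
delta_v = J / m
delta_v = 18.7590 / 57
delta_v = 0.3291


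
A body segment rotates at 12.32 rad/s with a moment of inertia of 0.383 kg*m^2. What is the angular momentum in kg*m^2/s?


L = I * omega
L = 0.383 * 12.32
L = 4.7186


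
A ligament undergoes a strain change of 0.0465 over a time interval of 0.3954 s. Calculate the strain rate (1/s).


strain_rate = delta_strain / delta_t
strain_rate = 0.0465 / 0.3954
strain_rate = 0.1176


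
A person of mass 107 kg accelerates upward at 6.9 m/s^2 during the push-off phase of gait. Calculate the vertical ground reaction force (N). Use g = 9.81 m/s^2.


GRF = m * (g + a)
GRF = 107 * (9.81 + 6.9)
GRF = 107 * 16.7100
GRF = 1787.9700


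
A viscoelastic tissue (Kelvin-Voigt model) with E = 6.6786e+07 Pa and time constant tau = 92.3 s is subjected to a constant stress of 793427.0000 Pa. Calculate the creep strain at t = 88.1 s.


epsilon(t) = (sigma/E) * (1 - exp(-t/tau))
sigma/E = 793427.0000 / 6.6786e+07 = 0.0119
exp(-t/tau) = exp(-88.1 / 92.3) = 0.3850
epsilon = 0.0119 * (1 - 0.3850)
epsilon = 0.0073


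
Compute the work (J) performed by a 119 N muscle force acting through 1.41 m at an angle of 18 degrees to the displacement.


W = F * d * cos(theta)
theta = 18 deg = 0.3142 rad
cos(theta) = 0.9511
W = 119 * 1.41 * 0.9511
W = 159.5778


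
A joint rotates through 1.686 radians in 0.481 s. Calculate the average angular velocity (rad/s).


omega = delta_theta / delta_t
omega = 1.686 / 0.481
omega = 3.5052


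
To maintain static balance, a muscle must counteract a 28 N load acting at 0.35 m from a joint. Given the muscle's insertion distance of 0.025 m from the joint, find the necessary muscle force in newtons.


F_muscle = W * d_load / d_muscle
F_muscle = 28 * 0.35 / 0.025
Numerator = 9.8000
F_muscle = 392.0000


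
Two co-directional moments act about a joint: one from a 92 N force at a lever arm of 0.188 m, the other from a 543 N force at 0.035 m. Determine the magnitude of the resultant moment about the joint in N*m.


M = F1 * d1 + F2 * d2
M = 92 * 0.188 + 543 * 0.035
M = 17.2960 + 19.0050
M = 36.3010


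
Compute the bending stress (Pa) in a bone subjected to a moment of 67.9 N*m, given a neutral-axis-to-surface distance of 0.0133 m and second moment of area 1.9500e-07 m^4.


sigma = M * c / I
sigma = 67.9 * 0.0133 / 1.9500e-07
M * c = 0.9031
sigma = 4.6311e+06


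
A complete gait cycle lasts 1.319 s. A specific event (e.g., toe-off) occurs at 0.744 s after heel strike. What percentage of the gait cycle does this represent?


pct = (event_time / cycle_time) * 100
pct = (0.744 / 1.319) * 100
ratio = 0.5641
pct = 56.4064


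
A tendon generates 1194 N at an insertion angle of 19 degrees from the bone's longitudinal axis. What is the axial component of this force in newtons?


F_eff = F_tendon * cos(theta)
theta = 19 deg = 0.3316 rad
cos(theta) = 0.9455
F_eff = 1194 * 0.9455
F_eff = 1128.9492


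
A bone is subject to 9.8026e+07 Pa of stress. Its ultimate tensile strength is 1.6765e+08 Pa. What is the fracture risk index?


FRI = applied / ultimate
FRI = 9.8026e+07 / 1.6765e+08
FRI = 0.5847


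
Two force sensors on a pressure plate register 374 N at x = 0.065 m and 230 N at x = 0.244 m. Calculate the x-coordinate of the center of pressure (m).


COP_x = (F1*x1 + F2*x2) / (F1 + F2)
COP_x = (374*0.065 + 230*0.244) / (374 + 230)
Numerator = 80.4300
Denominator = 604
COP_x = 0.1332


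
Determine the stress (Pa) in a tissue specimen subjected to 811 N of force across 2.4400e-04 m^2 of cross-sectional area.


stress = F / A
stress = 811 / 2.4400e-04
stress = 3.3238e+06


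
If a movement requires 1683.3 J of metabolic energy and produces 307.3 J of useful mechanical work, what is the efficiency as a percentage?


eta = (W_mech / E_meta) * 100
eta = (307.3 / 1683.3) * 100
ratio = 0.1826
eta = 18.2558


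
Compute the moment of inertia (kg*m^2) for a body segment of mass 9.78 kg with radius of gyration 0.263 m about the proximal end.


I = m * k^2
I = 9.78 * 0.263^2
k^2 = 0.0692
I = 0.6765


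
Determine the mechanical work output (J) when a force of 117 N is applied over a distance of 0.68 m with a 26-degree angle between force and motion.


W = F * d * cos(theta)
theta = 26 deg = 0.4538 rad
cos(theta) = 0.8988
W = 117 * 0.68 * 0.8988
W = 71.5081


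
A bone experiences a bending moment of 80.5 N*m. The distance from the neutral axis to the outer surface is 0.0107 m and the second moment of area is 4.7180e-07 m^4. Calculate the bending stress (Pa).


sigma = M * c / I
sigma = 80.5 * 0.0107 / 4.7180e-07
M * c = 0.8613
sigma = 1.8257e+06


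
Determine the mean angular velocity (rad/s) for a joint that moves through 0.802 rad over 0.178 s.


omega = delta_theta / delta_t
omega = 0.802 / 0.178
omega = 4.5056


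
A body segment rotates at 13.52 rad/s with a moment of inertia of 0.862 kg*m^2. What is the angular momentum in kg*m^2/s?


L = I * omega
L = 0.862 * 13.52
L = 11.6542


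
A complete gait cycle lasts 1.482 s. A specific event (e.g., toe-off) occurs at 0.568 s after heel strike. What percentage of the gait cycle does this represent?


pct = (event_time / cycle_time) * 100
pct = (0.568 / 1.482) * 100
ratio = 0.3833
pct = 38.3266


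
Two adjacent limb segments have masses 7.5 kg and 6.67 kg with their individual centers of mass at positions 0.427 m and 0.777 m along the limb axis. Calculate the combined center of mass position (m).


COM = (m1*x1 + m2*x2) / (m1 + m2)
COM = (7.5*0.427 + 6.67*0.777) / (7.5 + 6.67)
Numerator = 8.3851
Denominator = 14.1700
COM = 0.5917


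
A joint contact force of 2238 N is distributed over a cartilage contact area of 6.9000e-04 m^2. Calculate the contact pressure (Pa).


P = F / A
P = 2238 / 6.9000e-04
P = 3.2435e+06


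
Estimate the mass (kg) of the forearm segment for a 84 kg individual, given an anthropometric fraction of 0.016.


m_segment = body_mass * fraction
m_segment = 84 * 0.016
m_segment = 1.3440


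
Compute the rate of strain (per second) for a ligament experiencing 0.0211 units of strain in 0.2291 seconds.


strain_rate = delta_strain / delta_t
strain_rate = 0.0211 / 0.2291
strain_rate = 0.0921


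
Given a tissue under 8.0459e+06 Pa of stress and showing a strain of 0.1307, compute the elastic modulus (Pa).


E = stress / strain
E = 8.0459e+06 / 0.1307
E = 6.1560e+07


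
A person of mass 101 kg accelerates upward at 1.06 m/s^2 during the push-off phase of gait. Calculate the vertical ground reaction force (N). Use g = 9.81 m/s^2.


GRF = m * (g + a)
GRF = 101 * (9.81 + 1.06)
GRF = 101 * 10.8700
GRF = 1097.8700


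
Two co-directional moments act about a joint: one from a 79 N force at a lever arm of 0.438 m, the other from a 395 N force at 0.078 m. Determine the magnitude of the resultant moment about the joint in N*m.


M = F1 * d1 + F2 * d2
M = 79 * 0.438 + 395 * 0.078
M = 34.6020 + 30.8100
M = 65.4120


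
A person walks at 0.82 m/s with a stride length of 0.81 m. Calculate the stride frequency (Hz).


f = v / stride_length
f = 0.82 / 0.81
f = 1.0123


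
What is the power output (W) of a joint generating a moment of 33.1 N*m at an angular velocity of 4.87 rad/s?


P = M * omega
P = 33.1 * 4.87
P = 161.1970


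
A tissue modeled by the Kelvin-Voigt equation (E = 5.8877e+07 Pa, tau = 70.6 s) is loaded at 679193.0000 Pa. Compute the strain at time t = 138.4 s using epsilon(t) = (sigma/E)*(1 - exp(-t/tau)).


epsilon(t) = (sigma/E) * (1 - exp(-t/tau))
sigma/E = 679193.0000 / 5.8877e+07 = 0.0115
exp(-t/tau) = exp(-138.4 / 70.6) = 0.1408
epsilon = 0.0115 * (1 - 0.1408)
epsilon = 0.0099


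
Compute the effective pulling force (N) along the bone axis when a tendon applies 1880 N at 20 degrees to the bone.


F_eff = F_tendon * cos(theta)
theta = 20 deg = 0.3491 rad
cos(theta) = 0.9397
F_eff = 1880 * 0.9397
F_eff = 1766.6221


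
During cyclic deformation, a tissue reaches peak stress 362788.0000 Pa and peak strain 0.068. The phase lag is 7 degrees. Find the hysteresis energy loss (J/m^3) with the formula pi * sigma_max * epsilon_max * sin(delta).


E_loss = pi * sigma_max * epsilon_max * sin(delta)
delta = 7 deg = 0.1222 rad
sin(delta) = 0.1219
E_loss = pi * 362788.0000 * 0.068 * 0.1219
E_loss = 9445.0915


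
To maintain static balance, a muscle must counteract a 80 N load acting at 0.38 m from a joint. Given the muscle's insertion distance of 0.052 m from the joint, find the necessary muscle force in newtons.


F_muscle = W * d_load / d_muscle
F_muscle = 80 * 0.38 / 0.052
Numerator = 30.4000
F_muscle = 584.6154


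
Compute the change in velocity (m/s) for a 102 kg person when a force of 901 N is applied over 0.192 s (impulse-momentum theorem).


J = F * dt = 901 * 0.192 = 172.9920 N*s
delta_v = J / m
delta_v = 172.9920 / 102
delta_v = 1.6960


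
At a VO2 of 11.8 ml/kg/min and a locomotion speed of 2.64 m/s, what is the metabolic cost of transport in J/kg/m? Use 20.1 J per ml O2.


Power per kg = VO2 * 20.1 / 60
Power per kg = 11.8 * 20.1 / 60 = 3.9530 W/kg
Cost = power_per_kg / speed
Cost = 3.9530 / 2.64
Cost = 1.4973


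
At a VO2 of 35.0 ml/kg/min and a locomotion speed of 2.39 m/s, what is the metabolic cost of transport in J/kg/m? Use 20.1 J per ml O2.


Power per kg = VO2 * 20.1 / 60
Power per kg = 35.0 * 20.1 / 60 = 11.7250 W/kg
Cost = power_per_kg / speed
Cost = 11.7250 / 2.39
Cost = 4.9059


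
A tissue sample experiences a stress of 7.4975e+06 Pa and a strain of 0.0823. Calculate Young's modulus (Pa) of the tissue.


E = stress / strain
E = 7.4975e+06 / 0.0823
E = 9.1100e+07


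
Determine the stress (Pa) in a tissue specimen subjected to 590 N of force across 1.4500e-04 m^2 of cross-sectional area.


stress = F / A
stress = 590 / 1.4500e-04
stress = 4.0690e+06


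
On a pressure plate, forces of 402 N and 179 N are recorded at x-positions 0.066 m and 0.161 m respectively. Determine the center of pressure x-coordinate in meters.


COP_x = (F1*x1 + F2*x2) / (F1 + F2)
COP_x = (402*0.066 + 179*0.161) / (402 + 179)
Numerator = 55.3510
Denominator = 581
COP_x = 0.0953


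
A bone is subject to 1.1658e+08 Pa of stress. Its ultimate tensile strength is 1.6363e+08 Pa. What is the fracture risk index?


FRI = applied / ultimate
FRI = 1.1658e+08 / 1.6363e+08
FRI = 0.7125


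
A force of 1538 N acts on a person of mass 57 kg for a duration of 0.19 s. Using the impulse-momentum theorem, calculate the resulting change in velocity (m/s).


J = F * dt = 1538 * 0.19 = 292.2200 N*s
delta_v = J / m
delta_v = 292.2200 / 57
delta_v = 5.1267
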